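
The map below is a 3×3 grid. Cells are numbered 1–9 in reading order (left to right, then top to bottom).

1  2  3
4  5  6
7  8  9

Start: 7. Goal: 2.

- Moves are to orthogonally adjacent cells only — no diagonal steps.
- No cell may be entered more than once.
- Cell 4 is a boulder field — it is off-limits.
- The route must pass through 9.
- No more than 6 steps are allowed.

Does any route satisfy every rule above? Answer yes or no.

One route that works: 7 → 8 → 9 → 6 → 3 → 2.

yes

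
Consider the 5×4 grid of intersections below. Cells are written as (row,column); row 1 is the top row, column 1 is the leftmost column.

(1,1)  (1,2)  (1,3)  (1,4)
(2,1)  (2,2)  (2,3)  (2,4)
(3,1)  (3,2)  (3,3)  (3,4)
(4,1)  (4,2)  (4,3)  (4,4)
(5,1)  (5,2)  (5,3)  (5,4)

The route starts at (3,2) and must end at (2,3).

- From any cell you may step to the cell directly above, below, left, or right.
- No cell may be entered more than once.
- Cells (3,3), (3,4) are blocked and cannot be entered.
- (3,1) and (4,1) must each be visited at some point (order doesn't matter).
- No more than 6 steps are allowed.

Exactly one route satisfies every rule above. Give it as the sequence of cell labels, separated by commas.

(3,2), (4,2), (4,1), (3,1), (2,1), (2,2), (2,3)

The 6-move cap with required stops at (3,1), (4,1) leaves no slack for detours.
Route from (3,2): down to (4,2), left to (4,1), 2× up (reaching (2,1)), 2× right (reaching (2,3)) — 6 moves in all.
Check: all required cells visited; 6 ≤ 6 moves.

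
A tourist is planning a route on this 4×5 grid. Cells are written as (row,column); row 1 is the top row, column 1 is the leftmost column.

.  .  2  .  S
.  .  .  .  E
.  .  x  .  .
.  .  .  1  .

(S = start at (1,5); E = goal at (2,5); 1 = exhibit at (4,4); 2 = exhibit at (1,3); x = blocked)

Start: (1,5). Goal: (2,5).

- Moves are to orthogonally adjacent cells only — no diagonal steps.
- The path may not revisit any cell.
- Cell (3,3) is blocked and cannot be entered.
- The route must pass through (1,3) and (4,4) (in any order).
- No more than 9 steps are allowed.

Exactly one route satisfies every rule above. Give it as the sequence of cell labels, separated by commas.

(1,5), (1,4), (1,3), (2,3), (2,4), (3,4), (4,4), (4,5), (3,5), (2,5)

Any route must reach (1,3) and (4,4) and still end at (2,5) within 9 moves, so the order of the required stops is forced.
Route from (1,5): left 2 to (1,3), down 1 to (2,3), right 1 to (2,4), down 2 to (4,4), right 1 to (4,5), up 2 to (2,5) — 9 moves in all.
Check: all required cells visited; 9 ≤ 9 moves.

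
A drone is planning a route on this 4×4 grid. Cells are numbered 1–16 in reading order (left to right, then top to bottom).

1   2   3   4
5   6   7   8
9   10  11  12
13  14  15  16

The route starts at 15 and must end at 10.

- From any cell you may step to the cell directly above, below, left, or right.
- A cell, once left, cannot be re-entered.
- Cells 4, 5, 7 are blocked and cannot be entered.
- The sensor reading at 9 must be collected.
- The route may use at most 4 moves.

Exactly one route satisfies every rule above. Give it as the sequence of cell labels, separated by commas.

15, 14, 13, 9, 10

The 4-move cap with required stops at 9 leaves no slack for detours.
Route from 15: left 2 to 13, up 1 to 9, right 1 to 10 — 4 moves in all.
Check: all required cells visited; 4 ≤ 4 moves.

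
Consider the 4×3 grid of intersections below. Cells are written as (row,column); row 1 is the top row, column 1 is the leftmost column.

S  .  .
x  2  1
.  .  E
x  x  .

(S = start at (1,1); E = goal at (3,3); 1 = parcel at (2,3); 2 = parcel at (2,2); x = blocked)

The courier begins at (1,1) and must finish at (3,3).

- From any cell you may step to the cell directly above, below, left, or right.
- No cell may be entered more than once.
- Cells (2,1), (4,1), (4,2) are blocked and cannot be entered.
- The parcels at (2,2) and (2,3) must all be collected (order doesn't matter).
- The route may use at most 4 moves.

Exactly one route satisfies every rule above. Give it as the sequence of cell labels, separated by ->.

(1,1) -> (1,2) -> (2,2) -> (2,3) -> (3,3)

The 4-move cap with required stops at (2,2), (2,3) leaves no slack for detours.
Route from (1,1): right 1 to (1,2), down 1 to (2,2), right 1 to (2,3), down 1 to (3,3) — 4 moves in all.
Check: all required cells visited; 4 ≤ 4 moves.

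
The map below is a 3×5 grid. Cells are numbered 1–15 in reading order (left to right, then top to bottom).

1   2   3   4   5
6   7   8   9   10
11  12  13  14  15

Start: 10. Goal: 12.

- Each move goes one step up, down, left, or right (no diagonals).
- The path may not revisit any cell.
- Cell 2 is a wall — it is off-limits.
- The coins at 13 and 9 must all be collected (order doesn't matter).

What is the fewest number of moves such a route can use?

4

Any route passes through 13 and 9 in some order between 10 and 12. Summing Manhattan distances along each leg and taking the cheapest ordering (10 → 9 → 13 → 12) gives a lower bound of 1 + 2 + 1 = 4 moves.
A route of 4 moves achieves this: 10 → 9 → 14 → 13 → 12.
Since 4 matches the lower bound, it is optimal.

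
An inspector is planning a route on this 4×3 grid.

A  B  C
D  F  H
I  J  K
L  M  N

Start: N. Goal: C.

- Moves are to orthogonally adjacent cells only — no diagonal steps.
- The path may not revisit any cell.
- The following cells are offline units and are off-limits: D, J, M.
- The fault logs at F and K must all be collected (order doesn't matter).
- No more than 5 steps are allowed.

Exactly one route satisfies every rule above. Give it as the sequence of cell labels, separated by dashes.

N - K - H - F - B - C

The 5-move cap with required stops at F, K leaves no slack for detours.
Route from N: 2× up (reaching H), left to F, up to B, right to C — 5 moves in all.
Check: all required cells visited; 5 ≤ 5 moves.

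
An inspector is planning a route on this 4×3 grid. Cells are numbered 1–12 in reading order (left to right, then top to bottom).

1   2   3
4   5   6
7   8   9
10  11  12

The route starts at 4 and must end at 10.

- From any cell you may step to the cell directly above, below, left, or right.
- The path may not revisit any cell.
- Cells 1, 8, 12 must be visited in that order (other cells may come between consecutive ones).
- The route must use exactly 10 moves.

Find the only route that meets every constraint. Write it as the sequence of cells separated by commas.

4, 1, 2, 3, 6, 5, 8, 9, 12, 11, 10

The waypoints must appear in the order 1, 8, 12, with no cell reused.
Route from 4: up 1 to 1, right 2 to 3, down 1 to 6, left 1 to 5, down 1 to 8, right 1 to 9, down 1 to 12, left 2 to 10 — 10 moves in all.
Check: order respected (1 at step 1, 8 at step 6, 12 at step 8); 10 moves as required.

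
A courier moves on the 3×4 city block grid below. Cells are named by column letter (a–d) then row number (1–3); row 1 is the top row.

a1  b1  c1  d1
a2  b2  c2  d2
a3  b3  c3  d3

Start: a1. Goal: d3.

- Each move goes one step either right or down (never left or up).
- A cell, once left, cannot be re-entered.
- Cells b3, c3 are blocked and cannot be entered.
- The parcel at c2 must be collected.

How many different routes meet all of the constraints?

A right/down-only route from a1 to d3 makes exactly 2 down-moves and 3 right-moves in some order.
With no other constraints that would be C(5,2) = 10 routes.
Split at c2 and multiply the segment counts (each segment already excludes blocked cells): a1→c2: 3; c2→d3: 1; product = 3.
That gives 3 routes.

3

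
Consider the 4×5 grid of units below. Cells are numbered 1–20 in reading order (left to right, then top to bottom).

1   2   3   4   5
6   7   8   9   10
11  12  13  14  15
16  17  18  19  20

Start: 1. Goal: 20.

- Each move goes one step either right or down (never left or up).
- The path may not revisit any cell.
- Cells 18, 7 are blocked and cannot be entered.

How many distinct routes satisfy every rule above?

11

A right/down-only route from 1 to 20 makes exactly 3 down-moves and 4 right-moves in some order.
With no other constraints that would be C(7,3) = 35 routes.
Subtract routes through each blocked cell (inclusion–exclusion for overlaps): − through 7: 20 − through 18: 10 + through 7&18: 6 → 11.
That gives 11 routes.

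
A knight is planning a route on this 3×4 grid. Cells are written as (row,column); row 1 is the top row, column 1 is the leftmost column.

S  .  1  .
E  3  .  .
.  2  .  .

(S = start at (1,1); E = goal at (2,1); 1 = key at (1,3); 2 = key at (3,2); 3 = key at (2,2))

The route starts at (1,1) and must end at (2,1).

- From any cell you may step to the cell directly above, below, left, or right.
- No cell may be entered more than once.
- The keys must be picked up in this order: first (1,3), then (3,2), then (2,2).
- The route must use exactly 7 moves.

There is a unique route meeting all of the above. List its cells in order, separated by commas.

(1,1), (1,2), (1,3), (2,3), (3,3), (3,2), (2,2), (2,1)

The waypoints must appear in the order (1,3), (3,2), (2,2), with no cell reused.
Route from (1,1): 2× right (reaching (1,3)), 2× down (reaching (3,3)), left to (3,2), up to (2,2), left to (2,1) — 7 moves in all.
Check: order respected (1 at step 2, 2 at step 5, 3 at step 6); 7 moves as required.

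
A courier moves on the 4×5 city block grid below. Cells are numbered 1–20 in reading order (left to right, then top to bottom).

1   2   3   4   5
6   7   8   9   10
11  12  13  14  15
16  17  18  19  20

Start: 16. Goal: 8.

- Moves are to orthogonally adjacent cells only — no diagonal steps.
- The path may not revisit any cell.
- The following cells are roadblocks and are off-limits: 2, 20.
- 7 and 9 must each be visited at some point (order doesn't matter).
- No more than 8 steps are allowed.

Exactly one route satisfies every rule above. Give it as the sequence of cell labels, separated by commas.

16, 11, 6, 7, 12, 13, 14, 9, 8

The 8-move cap with required stops at 7, 9 leaves no slack for detours.
Route from 16: up 2 to 6, right 1 to 7, down 1 to 12, right 2 to 14, up 1 to 9, left 1 to 8 — 8 moves in all.
Check: all required cells visited; 8 ≤ 8 moves.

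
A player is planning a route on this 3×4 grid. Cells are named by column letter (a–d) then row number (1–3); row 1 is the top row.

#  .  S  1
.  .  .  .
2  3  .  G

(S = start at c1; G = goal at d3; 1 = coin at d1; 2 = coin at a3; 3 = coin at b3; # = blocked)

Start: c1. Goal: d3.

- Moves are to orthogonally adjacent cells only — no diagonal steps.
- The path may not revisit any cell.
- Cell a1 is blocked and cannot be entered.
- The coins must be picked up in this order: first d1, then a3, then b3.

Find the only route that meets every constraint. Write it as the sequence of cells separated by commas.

The waypoints must appear in the order d1, a3, b3, with no cell reused.
Route from c1: right 1 to d1, down 1 to d2, left 3 to a2, down 1 to a3, right 3 to d3 — 9 moves in all.
Check: order respected (1 at step 1, 2 at step 6, 3 at step 7).

c1, d1, d2, c2, b2, a2, a3, b3, c3, d3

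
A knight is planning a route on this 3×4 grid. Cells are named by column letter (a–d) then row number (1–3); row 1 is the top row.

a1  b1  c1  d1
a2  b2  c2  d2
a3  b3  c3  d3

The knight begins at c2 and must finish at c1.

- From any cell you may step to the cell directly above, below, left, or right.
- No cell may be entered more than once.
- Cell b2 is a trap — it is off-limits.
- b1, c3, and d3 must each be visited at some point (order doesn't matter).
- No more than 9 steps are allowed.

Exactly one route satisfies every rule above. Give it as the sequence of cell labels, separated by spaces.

Any route must reach b1, c3, and d3 and still end at c1 within 9 moves, so the order of the required stops is forced.
Route from c2: right 1 to d2, down 1 to d3, left 3 to a3, up 2 to a1, right 2 to c1 — 9 moves in all.
Check: all required cells visited; 9 ≤ 9 moves.

c2 d2 d3 c3 b3 a3 a2 a1 b1 c1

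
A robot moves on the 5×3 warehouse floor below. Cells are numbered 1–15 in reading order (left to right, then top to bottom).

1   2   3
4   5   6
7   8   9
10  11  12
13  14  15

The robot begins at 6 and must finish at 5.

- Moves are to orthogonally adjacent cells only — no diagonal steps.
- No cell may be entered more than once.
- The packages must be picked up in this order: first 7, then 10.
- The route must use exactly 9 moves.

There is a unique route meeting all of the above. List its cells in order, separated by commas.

6, 3, 2, 1, 4, 7, 10, 11, 8, 5

The waypoints must appear in the order 7, 10, with no cell reused.
Route from 6: up 1 to 3, left 2 to 1, down 3 to 10, right 1 to 11, up 2 to 5 — 9 moves in all.
Check: order respected (7 at step 5, 10 at step 6); 9 moves as required.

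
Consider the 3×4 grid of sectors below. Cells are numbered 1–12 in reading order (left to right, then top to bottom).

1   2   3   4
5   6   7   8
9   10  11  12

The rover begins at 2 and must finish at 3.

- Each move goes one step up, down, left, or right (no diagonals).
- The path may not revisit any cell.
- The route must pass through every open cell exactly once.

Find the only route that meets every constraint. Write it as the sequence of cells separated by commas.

Need to visit all 12 open cells exactly once, starting at 2 and ending at 3.
Cell 1 has only two open neighbours (5 and 2), so the path must pass straight through it: one of those is the cell it's entered from and the other is where it exits.
Route from 2: left to 1, 2× down (reaching 9), right to 10, up to 6, right to 7, down to 11, right to 12, 2× up (reaching 4), left to 3 — 11 moves in all.
Check: all 12 open cells covered.

2, 1, 5, 9, 10, 6, 7, 11, 12, 8, 4, 3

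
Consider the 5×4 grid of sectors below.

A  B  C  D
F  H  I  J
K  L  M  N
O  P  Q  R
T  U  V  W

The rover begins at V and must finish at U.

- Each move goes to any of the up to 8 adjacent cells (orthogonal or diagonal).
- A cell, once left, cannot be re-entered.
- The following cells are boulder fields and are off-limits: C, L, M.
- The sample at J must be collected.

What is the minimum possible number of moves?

8

Any route passes through J somewhere between V and U. Summing Chebyshev distances along the two legs (V → J → U) gives a lower bound of 3 + 3 = 6 moves.
The shortest route satisfying every rule uses 8 moves: V → P → K → H → I → J → N → Q → U.
The no-revisit rule (legs can't share cells) pushes the minimum above the 6-move bound; an exhaustive check rules out every length from 6 to 7, leaving 8 as the minimum.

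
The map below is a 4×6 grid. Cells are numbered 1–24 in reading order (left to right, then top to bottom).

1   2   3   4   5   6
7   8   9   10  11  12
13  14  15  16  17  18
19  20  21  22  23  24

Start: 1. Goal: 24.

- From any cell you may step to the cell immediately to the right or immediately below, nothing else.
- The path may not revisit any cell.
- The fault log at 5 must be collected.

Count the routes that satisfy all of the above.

4

A right/down-only route from 1 to 24 makes exactly 3 down-moves and 5 right-moves in some order.
With no other constraints that would be C(8,3) = 56 routes.
Split at 5 and multiply the segment counts: 1→5: 1; 5→24: 4; product = 4.
That gives 4 routes.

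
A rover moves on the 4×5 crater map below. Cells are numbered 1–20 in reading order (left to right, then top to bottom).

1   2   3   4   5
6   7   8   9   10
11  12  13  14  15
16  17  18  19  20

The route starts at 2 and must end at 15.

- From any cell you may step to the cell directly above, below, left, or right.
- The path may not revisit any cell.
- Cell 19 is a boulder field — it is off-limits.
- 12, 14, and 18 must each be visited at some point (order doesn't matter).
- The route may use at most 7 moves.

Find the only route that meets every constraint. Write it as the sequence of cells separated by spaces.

2 7 12 17 18 13 14 15

The 7-move cap with required stops at 12, 14, 18 leaves no slack for detours.
Route from 2: down 3 to 17, right 1 to 18, up 1 to 13, right 2 to 15 — 7 moves in all.
Check: all required cells visited; 7 ≤ 7 moves.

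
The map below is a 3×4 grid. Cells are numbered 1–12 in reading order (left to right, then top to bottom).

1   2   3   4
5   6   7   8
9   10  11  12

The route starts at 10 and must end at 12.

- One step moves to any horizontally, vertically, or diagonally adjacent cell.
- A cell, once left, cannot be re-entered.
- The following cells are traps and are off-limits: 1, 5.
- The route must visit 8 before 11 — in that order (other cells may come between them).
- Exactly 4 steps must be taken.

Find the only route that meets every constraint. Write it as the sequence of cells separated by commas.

The waypoints must appear in the order 8, 11, with no cell reused.
Route from 10: up-right 1 to 7, right 1 to 8, down-left 1 to 11, right 1 to 12 — 4 moves in all.
Check: order respected (8 at step 2, 11 at step 3); 4 moves as required.

10, 7, 8, 11, 12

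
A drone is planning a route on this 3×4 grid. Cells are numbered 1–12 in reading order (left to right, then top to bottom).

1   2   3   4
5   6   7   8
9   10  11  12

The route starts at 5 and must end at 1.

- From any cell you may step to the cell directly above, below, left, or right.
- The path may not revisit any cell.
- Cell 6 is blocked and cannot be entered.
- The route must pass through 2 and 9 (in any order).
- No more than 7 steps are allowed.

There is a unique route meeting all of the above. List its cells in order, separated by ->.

5 -> 9 -> 10 -> 11 -> 7 -> 3 -> 2 -> 1

The 7-move cap with required stops at 2, 9 leaves no slack for detours.
Route from 5: down 1 to 9, right 2 to 11, up 2 to 3, left 2 to 1 — 7 moves in all.
Check: all required cells visited; 7 ≤ 7 moves.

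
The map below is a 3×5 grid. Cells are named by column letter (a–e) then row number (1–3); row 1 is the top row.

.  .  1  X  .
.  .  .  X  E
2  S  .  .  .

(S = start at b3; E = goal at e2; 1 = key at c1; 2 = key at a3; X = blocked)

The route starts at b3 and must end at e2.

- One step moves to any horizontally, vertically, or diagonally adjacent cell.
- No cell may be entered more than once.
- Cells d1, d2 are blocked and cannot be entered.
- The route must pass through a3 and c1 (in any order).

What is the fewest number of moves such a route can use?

Any route passes through a3 and c1 in some order between b3 and e2. Summing Chebyshev distances along each leg and taking the cheapest ordering (b3 → a3 → c1 → e2) gives a lower bound of 1 + 2 + 2 = 5 moves.
That bound ignores the blocked cells. Measuring each leg by the fewest moves that actually steer around them (b3→a3: 1; a3→c1: 2; c1→e2: 3) raises the lower bound to 6.
A route of 6 moves exists: b3 → a3 → b2 → c1 → c2 → d3 → e2.
Since 6 matches that lower bound, it is optimal.

6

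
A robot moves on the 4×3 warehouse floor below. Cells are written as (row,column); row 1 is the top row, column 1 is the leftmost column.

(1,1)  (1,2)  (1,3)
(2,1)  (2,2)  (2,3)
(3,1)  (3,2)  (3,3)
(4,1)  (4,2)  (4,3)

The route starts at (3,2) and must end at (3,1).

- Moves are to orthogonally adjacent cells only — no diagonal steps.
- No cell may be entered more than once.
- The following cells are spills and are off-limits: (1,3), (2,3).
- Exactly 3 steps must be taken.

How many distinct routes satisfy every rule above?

Need simple routes of exactly 3 moves from (3,2) to (3,1) (Manhattan distance 1, so 1 moves are spent on a detour and 1 undoing it).
Enumerating: (3,2) (2,2) (2,1) (3,1) | (3,2) (4,2) (4,1) (3,1).
That gives 2 routes.

2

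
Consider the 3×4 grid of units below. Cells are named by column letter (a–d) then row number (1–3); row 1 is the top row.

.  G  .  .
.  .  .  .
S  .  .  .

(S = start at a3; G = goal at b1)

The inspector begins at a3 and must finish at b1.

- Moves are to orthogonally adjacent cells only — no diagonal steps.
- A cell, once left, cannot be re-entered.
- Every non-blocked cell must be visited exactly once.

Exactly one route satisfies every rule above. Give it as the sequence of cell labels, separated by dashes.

Need to visit all 12 open cells exactly once, starting at a3 and ending at b1.
Cell a1 has only two open neighbours (a2 and b1), so the path must pass straight through it: one of those is the cell it's entered from and the other is where it exits.
Route from a3: 3× right (reaching d3), 2× up (reaching d1), left to c1, down to c2, 2× left (reaching a2), up to a1, right to b1 — 11 moves in all.
Check: all 12 open cells covered.

a3 - b3 - c3 - d3 - d2 - d1 - c1 - c2 - b2 - a2 - a1 - b1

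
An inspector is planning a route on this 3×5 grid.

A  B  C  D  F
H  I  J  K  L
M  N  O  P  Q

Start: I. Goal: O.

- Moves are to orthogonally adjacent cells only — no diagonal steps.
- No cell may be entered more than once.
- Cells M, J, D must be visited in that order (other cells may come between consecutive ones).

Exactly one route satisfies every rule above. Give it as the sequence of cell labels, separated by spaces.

The waypoints must appear in the order M, J, D, with no cell reused.
Route from I: down 1 to N, left 1 to M, up 2 to A, right 2 to C, down 1 to J, right 1 to K, up 1 to D, right 1 to F, down 2 to Q, left 2 to O — 14 moves in all.
Check: order respected (M at step 2, J at step 7, D at step 9).

I N M H A B C J K D F L Q P O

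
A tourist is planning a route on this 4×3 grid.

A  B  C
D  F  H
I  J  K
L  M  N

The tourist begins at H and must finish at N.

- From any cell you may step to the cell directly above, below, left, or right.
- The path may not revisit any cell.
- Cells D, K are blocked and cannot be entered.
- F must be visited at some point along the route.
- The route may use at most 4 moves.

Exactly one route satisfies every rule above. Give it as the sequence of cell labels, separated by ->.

H -> F -> J -> M -> N

The 4-move cap with required stops at F leaves no slack for detours.
Route from H: left to F, 2× down (reaching M), right to N — 4 moves in all.
Check: all required cells visited; 4 ≤ 4 moves.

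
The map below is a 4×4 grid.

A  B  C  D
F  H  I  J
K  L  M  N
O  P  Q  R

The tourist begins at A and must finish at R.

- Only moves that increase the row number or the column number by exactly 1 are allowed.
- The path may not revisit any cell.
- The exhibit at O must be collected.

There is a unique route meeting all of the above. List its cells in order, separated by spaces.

Moves only go right or down, so the column and row indices never decrease.
Route from A: 3× down (reaching O), 3× right (reaching R) — 6 moves in all.
Check: all required cells visited.

A F K O P Q R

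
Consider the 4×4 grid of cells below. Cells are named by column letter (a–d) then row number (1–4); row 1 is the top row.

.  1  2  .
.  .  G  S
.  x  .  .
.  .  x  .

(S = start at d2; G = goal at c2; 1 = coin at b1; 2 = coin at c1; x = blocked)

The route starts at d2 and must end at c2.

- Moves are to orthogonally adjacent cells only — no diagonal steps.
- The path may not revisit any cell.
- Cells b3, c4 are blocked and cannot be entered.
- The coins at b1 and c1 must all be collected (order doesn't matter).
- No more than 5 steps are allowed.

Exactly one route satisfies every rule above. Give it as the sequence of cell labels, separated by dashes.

d2 - d1 - c1 - b1 - b2 - c2

The 5-move cap with required stops at b1, c1 leaves no slack for detours.
Route from d2: up to d1, 2× left (reaching b1), down to b2, right to c2 — 5 moves in all.
Check: all required cells visited; 5 ≤ 5 moves.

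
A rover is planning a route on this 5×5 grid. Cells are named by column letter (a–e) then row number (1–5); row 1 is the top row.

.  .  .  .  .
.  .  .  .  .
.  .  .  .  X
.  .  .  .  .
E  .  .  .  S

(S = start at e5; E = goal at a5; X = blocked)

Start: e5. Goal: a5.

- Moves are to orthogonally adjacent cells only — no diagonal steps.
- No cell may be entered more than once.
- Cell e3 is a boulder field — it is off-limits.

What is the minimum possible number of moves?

The Manhattan distance from e5 to a5 is |5−5| + |5−1| = 4, so at least 4 moves are needed.
A route of 4 moves achieves this: e5 → d5 → c5 → b5 → a5.
Since 4 matches the lower bound, it is optimal.

4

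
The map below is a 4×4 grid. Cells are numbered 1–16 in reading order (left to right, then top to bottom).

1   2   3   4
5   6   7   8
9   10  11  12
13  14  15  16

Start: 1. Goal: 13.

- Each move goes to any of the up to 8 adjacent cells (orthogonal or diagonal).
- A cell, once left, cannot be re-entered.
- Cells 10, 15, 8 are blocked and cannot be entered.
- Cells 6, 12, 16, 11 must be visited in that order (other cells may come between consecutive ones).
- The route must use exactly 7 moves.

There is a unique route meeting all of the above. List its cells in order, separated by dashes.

1 - 6 - 7 - 12 - 16 - 11 - 14 - 13

The waypoints must appear in the order 6, 12, 16, 11, with no cell reused.
Route from 1: down-right to 6, right to 7, down-right to 12, down to 16, up-left to 11, down-left to 14, left to 13 — 7 moves in all.
Check: order respected (6 at step 1, 12 at step 3, 16 at step 4, 11 at step 5); 7 moves as required.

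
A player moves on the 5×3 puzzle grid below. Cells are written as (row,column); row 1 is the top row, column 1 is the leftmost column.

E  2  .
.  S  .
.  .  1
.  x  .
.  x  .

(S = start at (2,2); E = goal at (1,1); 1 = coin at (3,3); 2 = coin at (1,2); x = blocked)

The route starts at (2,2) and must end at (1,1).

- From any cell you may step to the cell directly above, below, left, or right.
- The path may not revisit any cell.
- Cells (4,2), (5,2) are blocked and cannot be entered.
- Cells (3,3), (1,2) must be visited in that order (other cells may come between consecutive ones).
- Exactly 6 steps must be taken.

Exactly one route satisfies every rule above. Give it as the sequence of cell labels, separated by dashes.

The waypoints must appear in the order (3,3), (1,2), with no cell reused.
Route from (2,2): down 1 to (3,2), right 1 to (3,3), up 2 to (1,3), left 2 to (1,1) — 6 moves in all.
Check: order respected (1 at step 2, 2 at step 5); 6 moves as required.

(2,2) - (3,2) - (3,3) - (2,3) - (1,3) - (1,2) - (1,1)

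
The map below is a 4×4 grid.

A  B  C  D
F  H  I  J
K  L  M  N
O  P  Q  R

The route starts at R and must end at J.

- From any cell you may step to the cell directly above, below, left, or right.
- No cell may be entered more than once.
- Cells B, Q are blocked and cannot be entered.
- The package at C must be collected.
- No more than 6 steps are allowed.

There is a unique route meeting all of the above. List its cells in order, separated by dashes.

R - N - M - I - C - D - J

The budget equals the shortest possible length, so every move has to be on a shortest route through the required cells.
Route from R: up to N, left to M, 2× up (reaching C), right to D, down to J — 6 moves in all.
Check: all required cells visited; 6 ≤ 6 moves.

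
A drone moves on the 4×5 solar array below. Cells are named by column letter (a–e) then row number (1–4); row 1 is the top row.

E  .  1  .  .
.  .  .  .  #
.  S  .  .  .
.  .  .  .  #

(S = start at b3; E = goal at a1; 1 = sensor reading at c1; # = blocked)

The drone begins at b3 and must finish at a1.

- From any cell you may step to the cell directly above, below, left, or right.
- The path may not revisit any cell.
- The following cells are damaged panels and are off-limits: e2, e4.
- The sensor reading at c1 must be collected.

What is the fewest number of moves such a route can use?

5

Any route passes through c1 somewhere between b3 and a1. Summing Manhattan distances along the two legs (b3 → c1 → a1) gives a lower bound of 3 + 2 = 5 moves.
A route of 5 moves achieves this: b3 → b2 → c2 → c1 → b1 → a1.
Since 5 matches the lower bound, it is optimal.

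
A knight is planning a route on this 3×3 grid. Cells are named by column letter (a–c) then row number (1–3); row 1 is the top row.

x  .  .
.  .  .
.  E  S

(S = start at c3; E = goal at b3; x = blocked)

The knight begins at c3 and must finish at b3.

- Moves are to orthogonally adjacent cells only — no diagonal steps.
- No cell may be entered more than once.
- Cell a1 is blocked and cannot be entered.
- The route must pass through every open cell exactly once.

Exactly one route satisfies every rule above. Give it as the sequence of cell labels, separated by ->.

Need to visit all 8 open cells exactly once, starting at c3 and ending at b3.
Route from c3: 2× up (reaching c1), left to b1, down to b2, left to a2, down to a3, right to b3 — 7 moves in all.
Check: all 8 open cells covered.

c3 -> c2 -> c1 -> b1 -> b2 -> a2 -> a3 -> b3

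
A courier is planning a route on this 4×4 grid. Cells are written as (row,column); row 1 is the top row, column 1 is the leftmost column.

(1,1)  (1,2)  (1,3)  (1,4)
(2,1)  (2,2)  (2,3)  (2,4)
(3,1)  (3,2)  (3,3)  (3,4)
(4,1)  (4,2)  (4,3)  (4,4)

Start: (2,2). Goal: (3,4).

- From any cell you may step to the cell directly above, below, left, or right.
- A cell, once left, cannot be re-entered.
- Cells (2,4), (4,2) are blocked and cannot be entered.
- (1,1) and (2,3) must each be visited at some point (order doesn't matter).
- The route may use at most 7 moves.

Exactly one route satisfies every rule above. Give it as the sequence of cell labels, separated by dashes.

The 7-move cap with required stops at (1,1), (2,3) leaves no slack for detours.
Route from (2,2): left 1 to (2,1), up 1 to (1,1), right 2 to (1,3), down 2 to (3,3), right 1 to (3,4) — 7 moves in all.
Check: all required cells visited; 7 ≤ 7 moves.

(2,2) - (2,1) - (1,1) - (1,2) - (1,3) - (2,3) - (3,3) - (3,4)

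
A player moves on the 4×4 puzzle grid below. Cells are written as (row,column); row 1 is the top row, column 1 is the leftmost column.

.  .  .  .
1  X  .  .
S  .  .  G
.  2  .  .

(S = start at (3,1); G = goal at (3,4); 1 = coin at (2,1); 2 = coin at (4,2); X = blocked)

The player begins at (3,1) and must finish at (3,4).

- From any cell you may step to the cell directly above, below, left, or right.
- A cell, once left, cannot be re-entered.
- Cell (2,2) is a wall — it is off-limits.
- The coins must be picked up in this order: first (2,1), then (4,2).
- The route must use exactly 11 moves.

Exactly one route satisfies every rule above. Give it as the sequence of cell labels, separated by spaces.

(3,1) (2,1) (1,1) (1,2) (1,3) (2,3) (3,3) (3,2) (4,2) (4,3) (4,4) (3,4)

The waypoints must appear in the order (2,1), (4,2), with no cell reused.
Route from (3,1): 2× up (reaching (1,1)), 2× right (reaching (1,3)), 2× down (reaching (3,3)), left to (3,2), down to (4,2), 2× right (reaching (4,4)), up to (3,4) — 11 moves in all.
Check: order respected (1 at step 1, 2 at step 8); 11 moves as required.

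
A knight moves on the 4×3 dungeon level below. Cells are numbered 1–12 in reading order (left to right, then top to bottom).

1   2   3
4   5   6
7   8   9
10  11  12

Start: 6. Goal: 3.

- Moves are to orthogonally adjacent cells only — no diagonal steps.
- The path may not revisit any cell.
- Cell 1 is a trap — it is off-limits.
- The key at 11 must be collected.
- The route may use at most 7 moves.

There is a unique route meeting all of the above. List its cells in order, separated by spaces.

6 9 12 11 8 5 2 3

The 7-move cap with required stops at 11 leaves no slack for detours.
Route from 6: down 2 to 12, left 1 to 11, up 3 to 2, right 1 to 3 — 7 moves in all.
Check: all required cells visited; 7 ≤ 7 moves.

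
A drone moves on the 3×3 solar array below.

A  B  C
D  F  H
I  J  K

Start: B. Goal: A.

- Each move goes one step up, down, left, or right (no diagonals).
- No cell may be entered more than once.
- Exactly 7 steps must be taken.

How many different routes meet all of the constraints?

4

Need simple routes of exactly 7 moves from B to A (Manhattan distance 1, so 3 moves are spent on a detour and 3 undoing it).
Enumerating: B F H K J I D A | B C H K J F D A | B C H K J I D A | B C H F J I D A.
That gives 4 routes.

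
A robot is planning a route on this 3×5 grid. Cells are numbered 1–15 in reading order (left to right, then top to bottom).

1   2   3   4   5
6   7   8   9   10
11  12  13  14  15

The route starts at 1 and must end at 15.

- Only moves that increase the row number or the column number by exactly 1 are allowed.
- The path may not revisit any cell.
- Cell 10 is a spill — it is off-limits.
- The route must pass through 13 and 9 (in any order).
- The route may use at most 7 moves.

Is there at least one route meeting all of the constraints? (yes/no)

no

13 is below but to the left of 9: going 9 → 13 would need a leftward move and 13 → 9 an upward move, so no right/down-only route can visit both required cells.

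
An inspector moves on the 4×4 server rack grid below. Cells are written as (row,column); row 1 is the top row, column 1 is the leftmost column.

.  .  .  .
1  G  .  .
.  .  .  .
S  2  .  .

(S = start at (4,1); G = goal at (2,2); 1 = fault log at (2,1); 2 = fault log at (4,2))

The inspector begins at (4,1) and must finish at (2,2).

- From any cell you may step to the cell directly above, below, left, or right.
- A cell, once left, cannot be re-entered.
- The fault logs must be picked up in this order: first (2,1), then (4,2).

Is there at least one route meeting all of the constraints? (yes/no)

One route that works: (4,1) → (3,1) → (2,1) → (1,1) → (1,2) → (1,3) → (2,3) → (3,3) → (4,3) → (4,2) → (3,2) → (2,2).

yes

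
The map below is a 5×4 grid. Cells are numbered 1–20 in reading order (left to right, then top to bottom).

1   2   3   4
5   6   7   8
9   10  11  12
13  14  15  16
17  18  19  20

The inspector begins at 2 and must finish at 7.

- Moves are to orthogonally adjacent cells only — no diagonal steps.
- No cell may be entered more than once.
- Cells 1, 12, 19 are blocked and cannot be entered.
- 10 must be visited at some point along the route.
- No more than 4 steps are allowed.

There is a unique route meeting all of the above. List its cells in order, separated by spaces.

2 6 10 11 7

Any route must reach 10 and still end at 7 within 4 moves, so the order of the required stops is forced.
Route from 2: down 2 to 10, right 1 to 11, up 1 to 7 — 4 moves in all.
Check: all required cells visited; 4 ≤ 4 moves.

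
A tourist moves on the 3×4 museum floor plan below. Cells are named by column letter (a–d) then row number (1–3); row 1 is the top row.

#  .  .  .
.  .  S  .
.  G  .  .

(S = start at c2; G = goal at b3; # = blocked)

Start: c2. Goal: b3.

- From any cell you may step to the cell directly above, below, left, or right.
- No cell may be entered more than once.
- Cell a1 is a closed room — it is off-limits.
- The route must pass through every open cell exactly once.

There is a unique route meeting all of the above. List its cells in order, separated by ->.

Need to visit all 11 open cells exactly once, starting at c2 and ending at b3.
Cell d1 has only two open neighbours (d2 and c1), so the path must pass straight through it: one of those is the cell it's entered from and the other is where it exits.
Route from c2: down 1 to c3, right 1 to d3, up 2 to d1, left 2 to b1, down 1 to b2, left 1 to a2, down 1 to a3, right 1 to b3 — 10 moves in all.
Check: all 11 open cells covered.

c2 -> c3 -> d3 -> d2 -> d1 -> c1 -> b1 -> b2 -> a2 -> a3 -> b3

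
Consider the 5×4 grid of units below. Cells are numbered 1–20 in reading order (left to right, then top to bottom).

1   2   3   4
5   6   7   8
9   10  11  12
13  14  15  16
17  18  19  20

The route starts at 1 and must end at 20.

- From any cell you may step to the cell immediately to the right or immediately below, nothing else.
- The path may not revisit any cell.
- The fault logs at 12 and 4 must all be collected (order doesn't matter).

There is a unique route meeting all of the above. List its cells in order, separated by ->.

Moves only go right or down, so the column and row indices never decrease.
Route from 1: 3× right (reaching 4), 4× down (reaching 20) — 7 moves in all.
Check: all required cells visited.

1 -> 2 -> 3 -> 4 -> 8 -> 12 -> 16 -> 20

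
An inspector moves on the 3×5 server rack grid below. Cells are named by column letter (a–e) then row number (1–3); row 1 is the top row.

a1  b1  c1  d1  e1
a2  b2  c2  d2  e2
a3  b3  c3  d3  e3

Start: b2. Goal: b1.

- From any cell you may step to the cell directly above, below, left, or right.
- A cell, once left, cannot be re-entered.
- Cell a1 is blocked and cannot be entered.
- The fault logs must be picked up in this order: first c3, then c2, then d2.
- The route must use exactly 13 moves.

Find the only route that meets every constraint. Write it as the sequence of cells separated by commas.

The waypoints must appear in the order c3, c2, d2, with no cell reused.
Route from b2: left to a2, down to a3, 2× right (reaching c3), up to c2, right to d2, down to d3, right to e3, 2× up (reaching e1), 3× left (reaching b1) — 13 moves in all.
Check: order respected (c3 at step 4, c2 at step 5, d2 at step 6); 13 moves as required.

b2, a2, a3, b3, c3, c2, d2, d3, e3, e2, e1, d1, c1, b1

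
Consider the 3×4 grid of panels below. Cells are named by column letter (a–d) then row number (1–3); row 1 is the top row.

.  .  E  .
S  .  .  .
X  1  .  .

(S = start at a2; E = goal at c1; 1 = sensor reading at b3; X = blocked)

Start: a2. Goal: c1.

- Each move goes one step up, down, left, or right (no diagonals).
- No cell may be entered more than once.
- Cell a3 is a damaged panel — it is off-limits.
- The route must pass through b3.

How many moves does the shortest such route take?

Any route passes through b3 somewhere between a2 and c1. Summing Manhattan distances along the two legs (a2 → b3 → c1) gives a lower bound of 2 + 3 = 5 moves.
A route of 5 moves achieves this: a2 → b2 → b3 → c3 → c2 → c1.
Since 5 matches the lower bound, it is optimal.

5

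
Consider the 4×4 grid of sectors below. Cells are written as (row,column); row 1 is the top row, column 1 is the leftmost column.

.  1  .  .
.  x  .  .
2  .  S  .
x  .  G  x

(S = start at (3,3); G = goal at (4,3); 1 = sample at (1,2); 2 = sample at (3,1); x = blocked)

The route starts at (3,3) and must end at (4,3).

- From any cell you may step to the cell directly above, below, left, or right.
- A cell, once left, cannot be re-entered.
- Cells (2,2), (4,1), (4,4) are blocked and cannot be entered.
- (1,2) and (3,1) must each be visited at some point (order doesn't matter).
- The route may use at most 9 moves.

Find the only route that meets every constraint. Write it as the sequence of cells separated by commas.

Any route must reach (1,2) and (3,1) and still end at (4,3) within 9 moves, so the order of the required stops is forced.
Route from (3,3): up 2 to (1,3), left 2 to (1,1), down 2 to (3,1), right 1 to (3,2), down 1 to (4,2), right 1 to (4,3) — 9 moves in all.
Check: all required cells visited; 9 ≤ 9 moves.

(3,3), (2,3), (1,3), (1,2), (1,1), (2,1), (3,1), (3,2), (4,2), (4,3)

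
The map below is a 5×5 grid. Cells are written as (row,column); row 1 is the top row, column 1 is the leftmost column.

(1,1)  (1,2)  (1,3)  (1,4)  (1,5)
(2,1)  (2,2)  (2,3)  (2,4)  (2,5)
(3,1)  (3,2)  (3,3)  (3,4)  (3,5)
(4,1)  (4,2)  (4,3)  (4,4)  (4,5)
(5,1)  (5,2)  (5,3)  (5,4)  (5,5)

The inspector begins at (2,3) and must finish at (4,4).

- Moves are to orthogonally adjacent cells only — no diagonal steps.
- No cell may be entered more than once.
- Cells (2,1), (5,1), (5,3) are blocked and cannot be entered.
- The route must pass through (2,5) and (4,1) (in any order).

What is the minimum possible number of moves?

Any route passes through (2,5) and (4,1) in some order between (2,3) and (4,4). Summing Manhattan distances along each leg and taking the cheapest ordering ((2,3) → (2,5) → (4,1) → (4,4)) gives a lower bound of 2 + 6 + 3 = 11 moves.
A route of 11 moves achieves this: (2,3) → (2,4) → (2,5) → (3,5) → (3,4) → (3,3) → (3,2) → (3,1) → (4,1) → (4,2) → (4,3) → (4,4).
Since 11 matches the lower bound, it is optimal.

11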